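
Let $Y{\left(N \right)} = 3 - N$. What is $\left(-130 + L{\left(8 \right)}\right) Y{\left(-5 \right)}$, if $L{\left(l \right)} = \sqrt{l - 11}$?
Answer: $-1040 + 8 i \sqrt{3} \approx -1040.0 + 13.856 i$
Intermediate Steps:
$L{\left(l \right)} = \sqrt{-11 + l}$
$\left(-130 + L{\left(8 \right)}\right) Y{\left(-5 \right)} = \left(-130 + \sqrt{-11 + 8}\right) \left(3 - -5\right) = \left(-130 + \sqrt{-3}\right) \left(3 + 5\right) = \left(-130 + i \sqrt{3}\right) 8 = -1040 + 8 i \sqrt{3}$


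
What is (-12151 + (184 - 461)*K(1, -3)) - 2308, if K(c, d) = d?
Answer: -13628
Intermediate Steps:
(-12151 + (184 - 461)*K(1, -3)) - 2308 = (-12151 + (184 - 461)*(-3)) - 2308 = (-12151 - 277*(-3)) - 2308 = (-12151 + 831) - 2308 = -11320 - 2308 = -13628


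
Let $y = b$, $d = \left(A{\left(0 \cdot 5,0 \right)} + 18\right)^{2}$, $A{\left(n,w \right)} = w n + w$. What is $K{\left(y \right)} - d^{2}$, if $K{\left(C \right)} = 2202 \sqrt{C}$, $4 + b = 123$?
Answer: $-104976 + 2202 \sqrt{119} \approx -80955.0$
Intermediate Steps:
$A{\left(n,w \right)} = w + n w$ ($A{\left(n,w \right)} = n w + w = w + n w$)
$b = 119$ ($b = -4 + 123 = 119$)
$d = 324$ ($d = \left(0 \left(1 + 0 \cdot 5\right) + 18\right)^{2} = \left(0 \left(1 + 0\right) + 18\right)^{2} = \left(0 \cdot 1 + 18\right)^{2} = \left(0 + 18\right)^{2} = 18^{2} = 324$)
$y = 119$
$K{\left(y \right)} - d^{2} = 2202 \sqrt{119} - 324^{2} = 2202 \sqrt{119} - 104976 = -104976 + 2202 \sqrt{119}$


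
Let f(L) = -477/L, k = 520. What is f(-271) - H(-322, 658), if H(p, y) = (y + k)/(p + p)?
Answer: 313213/87262 ≈ 3.5893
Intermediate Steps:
H(p, y) = (520 + y)/(2*p) (H(p, y) = (y + 520)/(p + p) = (520 + y)/((2*p)) = (520 + y)*(1/(2*p)) = (520 + y)/(2*p))
f(-271) - H(-322, 658) = -477/(-271) - (520 + 658)/(2*(-322)) = -477*(-1/271) - (-1)*1178/(2*322) = 477/271 - 1*(-589/322) = 477/271 + 589/322 = 313213/87262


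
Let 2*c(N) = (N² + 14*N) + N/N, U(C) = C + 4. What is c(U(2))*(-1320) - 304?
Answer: -80164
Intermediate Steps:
U(C) = 4 + C
c(N) = ½ + N²/2 + 7*N (c(N) = ((N² + 14*N) + N/N)/2 = ((N² + 14*N) + 1)/2 = (1 + N² + 14*N)/2 = ½ + N²/2 + 7*N)
c(U(2))*(-1320) - 304 = (½ + (4 + 2)²/2 + 7*(4 + 2))*(-1320) - 304 = (½ + (½)*6² + 7*6)*(-1320) - 304 = (½ + (½)*36 + 42)*(-1320) - 304 = (½ + 18 + 42)*(-1320) - 304 = (121/2)*(-1320) - 304 = -79860 - 304 = -80164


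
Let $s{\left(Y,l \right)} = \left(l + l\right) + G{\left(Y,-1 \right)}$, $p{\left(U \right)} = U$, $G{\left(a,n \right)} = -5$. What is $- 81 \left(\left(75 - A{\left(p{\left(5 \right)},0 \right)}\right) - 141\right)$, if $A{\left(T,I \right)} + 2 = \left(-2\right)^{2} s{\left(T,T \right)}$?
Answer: $6804$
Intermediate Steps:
$s{\left(Y,l \right)} = -5 + 2 l$ ($s{\left(Y,l \right)} = \left(l + l\right) - 5 = 2 l - 5 = -5 + 2 l$)
$A{\left(T,I \right)} = -22 + 8 T$ ($A{\left(T,I \right)} = -2 + \left(-2\right)^{2} \left(-5 + 2 T\right) = -2 + 4 \left(-5 + 2 T\right) = -2 + \left(-20 + 8 T\right) = -22 + 8 T$)
$- 81 \left(\left(75 - A{\left(p{\left(5 \right)},0 \right)}\right) - 141\right) = - 81 \left(\left(75 - \left(-22 + 8 \cdot 5\right)\right) - 141\right) = - 81 \left(\left(75 - \left(-22 + 40\right)\right) - 141\right) = - 81 \left(\left(75 - 18\right) - 141\right) = - 81 \left(57 - 141\right) = \left(-81\right) \left(-84\right) = 6804$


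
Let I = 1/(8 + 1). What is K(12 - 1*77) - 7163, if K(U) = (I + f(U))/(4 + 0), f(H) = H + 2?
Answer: -129217/18 ≈ -7178.7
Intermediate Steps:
f(H) = 2 + H
I = 1/9 ≈ 0.11111
K(U) = 19/36 + U/4 (K(U) = (1/9 + (2 + U))/(4 + 0) = (19/9 + U)/4 = 19/36 + U/4)
K(12 - 1*77) - 7163 = (19/36 + (12 - 1*77)/4) - 7163 = (19/36 + (12 - 77)/4) - 7163 = (19/36 + (1/4)*(-65)) - 7163 = (19/36 - 65/4) - 7163 = -283/18 - 7163 = -129217/18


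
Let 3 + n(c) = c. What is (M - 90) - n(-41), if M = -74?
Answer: -120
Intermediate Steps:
n(c) = -3 + c
(M - 90) - n(-41) = (-74 - 90) - (-3 - 41) = -164 - 1*(-44) = -164 + 44 = -120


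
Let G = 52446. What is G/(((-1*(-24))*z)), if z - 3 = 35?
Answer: 8741/152 ≈ 57.507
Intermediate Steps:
z = 38 (z = 3 + 35 = 38)
G/(((-1*(-24))*z)) = 52446/((-1*(-24)*38)) = 52446/((24*38)) = 52446/912 = 52446*(1/912) = 8741/152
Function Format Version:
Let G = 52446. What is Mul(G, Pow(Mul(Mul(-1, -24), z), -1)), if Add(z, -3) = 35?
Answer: Rational(8741, 152) ≈ 57.507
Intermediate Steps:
z = 38 (z = Add(3, 35) = 38)
Mul(G, Pow(Mul(Mul(-1, -24), z), -1)) = Mul(52446, Pow(Mul(Mul(-1, -24), 38), -1)) = Mul(52446, Pow(Mul(24, 38), -1)) = Mul(52446, Pow(912, -1)) = Mul(52446, Rational(1, 912)) = Rational(8741, 152)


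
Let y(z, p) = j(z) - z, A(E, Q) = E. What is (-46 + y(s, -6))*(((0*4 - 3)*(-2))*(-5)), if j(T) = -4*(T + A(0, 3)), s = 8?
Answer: 2580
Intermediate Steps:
j(T) = -4*T (j(T) = -4*(T + 0) = -4*T)
y(z, p) = -5*z (y(z, p) = -4*z - z = -5*z)
(-46 + y(s, -6))*(((0*4 - 3)*(-2))*(-5)) = (-46 - 5*8)*(((0*4 - 3)*(-2))*(-5)) = (-46 - 40)*(((0 - 3)*(-2))*(-5)) = -86*(-3*(-2))*(-5) = -516*(-5) = -86*(-30) = 2580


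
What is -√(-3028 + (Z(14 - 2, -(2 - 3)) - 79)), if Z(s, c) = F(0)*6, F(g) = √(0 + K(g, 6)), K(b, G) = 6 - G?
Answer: -I*√3107 ≈ -55.74*I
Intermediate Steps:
F(g) = 0 (F(g) = √(0 + (6 - 1*6)) = √(0 + (6 - 6)) = √(0 + 0) = √0 = 0)
Z(s, c) = 0 (Z(s, c) = 0*6 = 0)
-√(-3028 + (Z(14 - 2, -(2 - 3)) - 79)) = -√(-3028 + (0 - 79)) = -√(-3028 - 79) = -√(-3107) = -I*√3107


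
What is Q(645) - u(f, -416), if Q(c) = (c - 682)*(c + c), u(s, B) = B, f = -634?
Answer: -47314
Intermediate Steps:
Q(c) = 2*c*(-682 + c) (Q(c) = (-682 + c)*(2*c) = 2*c*(-682 + c))
Q(645) - u(f, -416) = 2*645*(-682 + 645) - 1*(-416) = 2*645*(-37) + 416 = -47730 + 416 = -47314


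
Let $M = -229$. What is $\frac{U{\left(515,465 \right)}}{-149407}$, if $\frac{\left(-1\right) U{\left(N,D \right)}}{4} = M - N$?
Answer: $- \frac{2976}{149407} \approx -0.019919$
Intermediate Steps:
$U{\left(N,D \right)} = 916 + 4 N$ ($U{\left(N,D \right)} = - 4 \left(-229 - N\right) = 916 + 4 N$)
$\frac{U{\left(515,465 \right)}}{-149407} = \frac{916 + 4 \cdot 515}{-149407} = \left(916 + 2060\right) \left(- \frac{1}{149407}\right) = 2976 \left(- \frac{1}{149407}\right) = - \frac{2976}{149407}$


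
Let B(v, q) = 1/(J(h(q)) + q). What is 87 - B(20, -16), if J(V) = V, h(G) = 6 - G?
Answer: 521/6 ≈ 86.833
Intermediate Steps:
B(v, q) = ⅙ (B(v, q) = 1/((6 - q) + q) = 1/6 = ⅙)
87 - B(20, -16) = 87 - 1*⅙ = 87 - ⅙ = 521/6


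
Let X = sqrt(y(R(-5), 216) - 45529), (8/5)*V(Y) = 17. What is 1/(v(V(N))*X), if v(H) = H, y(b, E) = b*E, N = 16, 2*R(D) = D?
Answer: -8*I*sqrt(46069)/3915865 ≈ -0.0004385*I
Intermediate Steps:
R(D) = D/2
y(b, E) = E*b
V(Y) = 85/8 (V(Y) = (5/8)*17 = 85/8)
X = I*sqrt(46069) (X = sqrt(216*((1/2)*(-5)) - 45529) = sqrt(216*(-5/2) - 45529) = sqrt(-540 - 45529) = sqrt(-46069) = I*sqrt(46069) ≈ 214.64*I)
1/(v(V(N))*X) = 1/((85/8)*((I*sqrt(46069)))) = 8*(-I*sqrt(46069)/46069)/85 = -8*I*sqrt(46069)/3915865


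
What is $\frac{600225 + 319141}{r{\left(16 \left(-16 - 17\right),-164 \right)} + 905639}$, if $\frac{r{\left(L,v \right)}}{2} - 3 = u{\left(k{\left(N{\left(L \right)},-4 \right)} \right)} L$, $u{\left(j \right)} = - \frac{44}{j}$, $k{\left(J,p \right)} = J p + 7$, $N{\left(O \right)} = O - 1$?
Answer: $\frac{1829254}{1801997} \approx 1.0151$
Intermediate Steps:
$N{\left(O \right)} = -1 + O$ ($N{\left(O \right)} = O - 1 = -1 + O$)
$k{\left(J,p \right)} = 7 + J p$
$r{\left(L,v \right)} = 6 - \frac{88 L}{11 - 4 L}$ ($r{\left(L,v \right)} = 6 + 2 - \frac{44}{7 + \left(-1 + L\right) \left(-4\right)} L = 6 + 2 - \frac{44}{7 - \left(-4 + 4 L\right)} L = 6 + 2 - \frac{44}{11 - 4 L} L = 6 + 2 \left(- \frac{44 L}{11 - 4 L}\right) = 6 - \frac{88 L}{11 - 4 L}$)
$\frac{600225 + 319141}{r{\left(16 \left(-16 - 17\right),-164 \right)} + 905639} = \frac{600225 + 319141}{\frac{2 \left(33 - 56 \cdot 16 \left(-16 - 17\right)\right)}{11 - 4 \cdot 16 \left(-16 - 17\right)} + 905639} = \frac{919366}{\frac{2 \left(33 - 56 \cdot 16 \left(-33\right)\right)}{11 - 4 \cdot 16 \left(-33\right)} + 905639} = \frac{919366}{\frac{2 \left(33 - -29568\right)}{11 - -2112} + 905639} = \frac{919366}{\frac{2 \left(33 + 29568\right)}{11 + 2112} + 905639} = \frac{919366}{2 \cdot \frac{1}{2123} \cdot 29601 + 905639} = \frac{919366}{\frac{5382}{193} + 905639} = \frac{919366}{\frac{174793709}{193}} = 919366 \cdot \frac{193}{174793709} = \frac{1829254}{1801997}$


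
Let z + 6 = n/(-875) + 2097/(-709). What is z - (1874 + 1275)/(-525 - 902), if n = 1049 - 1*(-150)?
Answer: -7189536357/885275125 ≈ -8.1212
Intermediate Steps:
n = 1199 (n = 1049 + 150 = 1199)
z = -6407216/620375 (z = -6 + (1199/(-875) + 2097/(-709)) = -6 + (1199*(-1/875) + 2097*(-1/709)) = -6 + (-1199/875 - 2097/709) = -6 - 2684966/620375 = -6407216/620375 ≈ -10.328)
z - (1874 + 1275)/(-525 - 902) = -6407216/620375 - (1874 + 1275)/(-525 - 902) = -6407216/620375 - 3149/(-1427) = -6407216/620375 - 3149*(-1)/1427 = -6407216/620375 - 1*(-3149/1427) = -6407216/620375 + 3149/1427 = -7189536357/885275125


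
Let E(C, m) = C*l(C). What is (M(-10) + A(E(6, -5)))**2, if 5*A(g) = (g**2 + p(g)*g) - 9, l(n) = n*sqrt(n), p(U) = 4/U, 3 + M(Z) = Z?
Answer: 59382436/25 ≈ 2.3753e+6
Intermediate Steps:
M(Z) = -3 + Z
l(n) = n**(3/2)
E(C, m) = C**(5/2) (E(C, m) = C*C**(3/2) = C**(5/2))
A(g) = -1 + g**2/5 (A(g) = ((g**2 + (4/g)*g) - 9)/5 = ((g**2 + 4) - 9)/5 = ((4 + g**2) - 9)/5 = (-5 + g**2)/5 = -1 + g**2/5)
(M(-10) + A(E(6, -5)))**2 = ((-3 - 10) + (-1 + (6**(5/2))**2/5))**2 = (-13 + (-1 + (36*sqrt(6))**2/5))**2 = (-13 + (-1 + (1/5)*7776))**2 = (-13 + (-1 + 7776/5))**2 = (-13 + 7771/5)**2 = (7706/5)**2 = 59382436/25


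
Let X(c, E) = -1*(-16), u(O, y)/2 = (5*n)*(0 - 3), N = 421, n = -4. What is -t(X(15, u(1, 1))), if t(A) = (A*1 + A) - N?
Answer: 389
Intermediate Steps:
u(O, y) = 120 (u(O, y) = 2*((5*(-4))*(0 - 3)) = 2*(-20*(-3)) = 2*60 = 120)
X(c, E) = 16
t(A) = -421 + 2*A (t(A) = (A*1 + A) - 1*421 = (A + A) - 421 = 2*A - 421 = -421 + 2*A)
-t(X(15, u(1, 1))) = -(-421 + 2*16) = -(-421 + 32) = -1*(-389) = 389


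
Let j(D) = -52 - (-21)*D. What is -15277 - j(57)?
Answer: -16422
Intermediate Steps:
j(D) = -52 + 21*D
-15277 - j(57) = -15277 - (-52 + 21*57) = -15277 - (-52 + 1197) = -15277 - 1*1145 = -15277 - 1145 = -16422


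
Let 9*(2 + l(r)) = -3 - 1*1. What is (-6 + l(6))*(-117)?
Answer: 988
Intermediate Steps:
l(r) = -22/9 (l(r) = -2 + (-3 - 1*1)/9 = -2 + (-3 - 1)/9 = -2 + (⅑)*(-4) = -2 - 4/9 = -22/9)
(-6 + l(6))*(-117) = (-6 - 22/9)*(-117) = -76/9*(-117) = 988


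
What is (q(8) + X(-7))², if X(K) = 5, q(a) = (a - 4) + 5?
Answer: 196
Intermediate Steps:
q(a) = 1 + a (q(a) = (-4 + a) + 5 = 1 + a)
(q(8) + X(-7))² = ((1 + 8) + 5)² = (9 + 5)² = 14² = 196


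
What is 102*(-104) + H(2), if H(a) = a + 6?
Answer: -10600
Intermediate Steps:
H(a) = 6 + a
102*(-104) + H(2) = 102*(-104) + (6 + 2) = -10608 + 8 = -10600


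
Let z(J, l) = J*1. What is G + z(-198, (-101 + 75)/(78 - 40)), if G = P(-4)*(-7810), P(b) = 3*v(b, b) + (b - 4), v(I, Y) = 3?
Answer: -8008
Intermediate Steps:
z(J, l) = J
P(b) = 5 + b (P(b) = 3*3 + (b - 4) = 9 + (-4 + b) = 5 + b)
G = -7810 (G = (5 - 4)*(-7810) = 1*(-7810) = -7810)
G + z(-198, (-101 + 75)/(78 - 40)) = -7810 - 198 = -8008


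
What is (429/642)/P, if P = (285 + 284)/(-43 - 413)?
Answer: -32604/60883 ≈ -0.53552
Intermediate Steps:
P = -569/456 (P = 569/(-456) = 569*(-1/456) = -569/456 ≈ -1.2478)
(429/642)/P = (429/642)/(-569/456) = (429*(1/642))*(-456/569) = (143/214)*(-456/569) = -32604/60883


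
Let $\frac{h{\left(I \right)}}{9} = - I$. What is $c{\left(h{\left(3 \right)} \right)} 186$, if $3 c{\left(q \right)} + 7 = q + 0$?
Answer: $-2108$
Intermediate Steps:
$h{\left(I \right)} = - 9 I$ ($h{\left(I \right)} = 9 \left(- I\right) = - 9 I$)
$c{\left(q \right)} = - \frac{7}{3} + \frac{q}{3}$ ($c{\left(q \right)} = - \frac{7}{3} + \frac{q + 0}{3} = - \frac{7}{3} + \frac{q}{3}$)
$c{\left(h{\left(3 \right)} \right)} 186 = \left(- \frac{7}{3} + \frac{\left(-9\right) 3}{3}\right) 186 = \left(- \frac{7}{3} + \frac{1}{3} \left(-27\right)\right) 186 = \left(- \frac{7}{3} - 9\right) 186 = \left(- \frac{34}{3}\right) 186 = -2108$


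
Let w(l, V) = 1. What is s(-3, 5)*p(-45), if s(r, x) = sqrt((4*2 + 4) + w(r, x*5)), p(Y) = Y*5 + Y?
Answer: -270*sqrt(13) ≈ -973.50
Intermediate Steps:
p(Y) = 6*Y (p(Y) = 5*Y + Y = 6*Y)
s(r, x) = sqrt(13) (s(r, x) = sqrt((4*2 + 4) + 1) = sqrt((8 + 4) + 1) = sqrt(12 + 1) = sqrt(13))
s(-3, 5)*p(-45) = sqrt(13)*(6*(-45)) = sqrt(13)*(-270) = -270*sqrt(13)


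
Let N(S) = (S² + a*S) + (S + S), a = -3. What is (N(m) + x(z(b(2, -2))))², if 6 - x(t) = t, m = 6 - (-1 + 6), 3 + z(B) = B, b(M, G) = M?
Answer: 49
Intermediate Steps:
z(B) = -3 + B
m = 1 (m = 6 - 1*5 = 6 - 5 = 1)
x(t) = 6 - t
N(S) = S² - S (N(S) = (S² - 3*S) + (S + S) = (S² - 3*S) + 2*S = S² - S)
(N(m) + x(z(b(2, -2))))² = (1*(-1 + 1) + (6 - (-3 + 2)))² = (1*0 + (6 - 1*(-1)))² = (0 + (6 + 1))² = (0 + 7)² = 7² = 49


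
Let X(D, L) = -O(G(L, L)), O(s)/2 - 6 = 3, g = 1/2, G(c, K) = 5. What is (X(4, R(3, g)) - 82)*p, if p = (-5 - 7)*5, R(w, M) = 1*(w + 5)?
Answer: 6000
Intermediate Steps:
g = ½ ≈ 0.50000
O(s) = 18 (O(s) = 12 + 2*3 = 12 + 6 = 18)
R(w, M) = 5 + w (R(w, M) = 1*(5 + w) = 5 + w)
p = -60 (p = -12*5 = -60)
X(D, L) = -18 (X(D, L) = -1*18 = -18)
(X(4, R(3, g)) - 82)*p = (-18 - 82)*(-60) = -100*(-60) = 6000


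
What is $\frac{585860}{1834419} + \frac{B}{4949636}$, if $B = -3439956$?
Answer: $- \frac{852631724651}{2269926580371} \approx -0.37562$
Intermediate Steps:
$\frac{585860}{1834419} + \frac{B}{4949636} = \frac{585860}{1834419} - \frac{3439956}{4949636} = 585860 \cdot \frac{1}{1834419} - \frac{859989}{1237409} = \frac{585860}{1834419} - \frac{859989}{1237409} = - \frac{852631724651}{2269926580371}$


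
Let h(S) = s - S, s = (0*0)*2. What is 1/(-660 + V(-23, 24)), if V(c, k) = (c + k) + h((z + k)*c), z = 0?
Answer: -1/107 ≈ -0.0093458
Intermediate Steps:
s = 0 (s = 0*2 = 0)
h(S) = -S (h(S) = 0 - S = -S)
V(c, k) = c + k - c*k (V(c, k) = (c + k) - (0 + k)*c = (c + k) - k*c = (c + k) - c*k = c + k - c*k)
1/(-660 + V(-23, 24)) = 1/(-660 + (-23 + 24 - 1*(-23)*24)) = 1/(-660 + (-23 + 24 + 552)) = 1/(-660 + 553) = 1/(-107) = -1/107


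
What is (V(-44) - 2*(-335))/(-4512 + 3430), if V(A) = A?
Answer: -313/541 ≈ -0.57856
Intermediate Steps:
(V(-44) - 2*(-335))/(-4512 + 3430) = (-44 - 2*(-335))/(-4512 + 3430) = (-44 + 670)/(-1082) = 626*(-1/1082) = -313/541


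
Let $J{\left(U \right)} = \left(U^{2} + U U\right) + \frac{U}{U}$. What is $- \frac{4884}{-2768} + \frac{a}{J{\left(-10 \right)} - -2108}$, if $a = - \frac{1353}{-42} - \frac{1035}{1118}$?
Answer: $\frac{11116600801}{6252300964} \approx 1.778$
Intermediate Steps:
$J{\left(U \right)} = 1 + 2 U^{2}$ ($J{\left(U \right)} = \left(U^{2} + U^{2}\right) + 1 = 2 U^{2} + 1 = 1 + 2 U^{2}$)
$a = \frac{122432}{3913}$ ($a = \left(-1353\right) \left(- \frac{1}{42}\right) - \frac{1035}{1118} = \frac{451}{14} - \frac{1035}{1118} = \frac{122432}{3913} \approx 31.289$)
$- \frac{4884}{-2768} + \frac{a}{J{\left(-10 \right)} - -2108} = - \frac{4884}{-2768} + \frac{122432}{3913 \left(\left(1 + 2 \left(-10\right)^{2}\right) - -2108\right)} = \left(-4884\right) \left(- \frac{1}{2768}\right) + \frac{122432}{3913 \left(\left(1 + 2 \cdot 100\right) + 2108\right)} = \frac{1221}{692} + \frac{122432}{3913 \left(\left(1 + 200\right) + 2108\right)} = \frac{1221}{692} + \frac{122432}{3913 \left(201 + 2108\right)} = \frac{1221}{692} + \frac{122432}{3913 \cdot 2309} = \frac{1221}{692} + \frac{122432}{3913} \cdot \frac{1}{2309} = \frac{1221}{692} + \frac{122432}{9035117} = \frac{11116600801}{6252300964}$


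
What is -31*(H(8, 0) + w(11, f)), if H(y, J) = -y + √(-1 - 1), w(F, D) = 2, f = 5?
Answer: 186 - 31*I*√2 ≈ 186.0 - 43.841*I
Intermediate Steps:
H(y, J) = -y + I*√2 (H(y, J) = -y + √(-2) = -y + I*√2)
-31*(H(8, 0) + w(11, f)) = -31*((-1*8 + I*√2) + 2) = -31*((-8 + I*√2) + 2) = -31*(-6 + I*√2) = 186 - 31*I*√2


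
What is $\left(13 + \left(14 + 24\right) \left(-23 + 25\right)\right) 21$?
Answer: $1869$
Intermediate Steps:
$\left(13 + \left(14 + 24\right) \left(-23 + 25\right)\right) 21 = \left(13 + 38 \cdot 2\right) 21 = \left(13 + 76\right) 21 = 89 \cdot 21 = 1869$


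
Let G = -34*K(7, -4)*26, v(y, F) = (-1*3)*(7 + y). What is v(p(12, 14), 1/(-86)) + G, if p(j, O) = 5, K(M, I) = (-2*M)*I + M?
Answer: -55728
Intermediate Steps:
K(M, I) = M - 2*I*M (K(M, I) = -2*I*M + M = M - 2*I*M)
v(y, F) = -21 - 3*y (v(y, F) = -3*(7 + y) = -21 - 3*y)
G = -55692 (G = -238*(1 - 2*(-4))*26 = -238*(1 + 8)*26 = -238*9*26 = -34*63*26 = -2142*26 = -55692)
v(p(12, 14), 1/(-86)) + G = (-21 - 3*5) - 55692 = (-21 - 15) - 55692 = -36 - 55692 = -55728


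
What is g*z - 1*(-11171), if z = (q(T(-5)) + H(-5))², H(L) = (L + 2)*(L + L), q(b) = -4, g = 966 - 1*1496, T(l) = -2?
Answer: -347109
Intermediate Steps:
g = -530 (g = 966 - 1496 = -530)
H(L) = 2*L*(2 + L) (H(L) = (2 + L)*(2*L) = 2*L*(2 + L))
z = 676 (z = (-4 + 2*(-5)*(2 - 5))² = (-4 + 2*(-5)*(-3))² = (-4 + 30)² = 26² = 676)
g*z - 1*(-11171) = -530*676 - 1*(-11171) = -358280 + 11171 = -347109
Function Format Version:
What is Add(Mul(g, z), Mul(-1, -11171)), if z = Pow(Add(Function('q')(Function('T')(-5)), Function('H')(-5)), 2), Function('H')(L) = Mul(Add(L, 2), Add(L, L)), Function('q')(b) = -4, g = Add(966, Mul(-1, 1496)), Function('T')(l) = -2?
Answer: -347109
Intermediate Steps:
g = -530 (g = Add(966, -1496) = -530)
Function('H')(L) = Mul(2, L, Add(2, L)) (Function('H')(L) = Mul(Add(2, L), Mul(2, L)) = Mul(2, L, Add(2, L)))
z = 676 (z = Pow(Add(-4, Mul(2, -5, Add(2, -5))), 2) = Pow(Add(-4, Mul(2, -5, -3)), 2) = Pow(Add(-4, 30), 2) = Pow(26, 2) = 676)
Add(Mul(g, z), Mul(-1, -11171)) = Add(Mul(-530, 676), Mul(-1, -11171)) = Add(-358280, 11171) = -347109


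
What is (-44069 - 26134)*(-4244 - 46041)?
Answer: 3530157855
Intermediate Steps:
(-44069 - 26134)*(-4244 - 46041) = -70203*(-50285) = 3530157855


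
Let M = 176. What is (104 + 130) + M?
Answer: 410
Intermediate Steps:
(104 + 130) + M = (104 + 130) + 176 = 234 + 176 = 410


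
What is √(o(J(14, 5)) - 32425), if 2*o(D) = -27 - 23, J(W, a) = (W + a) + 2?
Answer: 5*I*√1298 ≈ 180.14*I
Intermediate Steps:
J(W, a) = 2 + W + a
o(D) = -25 (o(D) = (-27 - 23)/2 = (½)*(-50) = -25)
√(o(J(14, 5)) - 32425) = √(-25 - 32425) = √(-32450) = 5*I*√1298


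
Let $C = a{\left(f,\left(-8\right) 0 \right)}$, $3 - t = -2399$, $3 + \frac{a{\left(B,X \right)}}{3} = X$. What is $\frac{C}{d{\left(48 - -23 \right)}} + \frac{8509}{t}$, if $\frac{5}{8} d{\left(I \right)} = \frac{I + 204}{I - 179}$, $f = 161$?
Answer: $\frac{379919}{66055} \approx 5.7516$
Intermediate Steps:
$a{\left(B,X \right)} = -9 + 3 X$
$t = 2402$ ($t = 3 - -2399 = 3 + 2399 = 2402$)
$d{\left(I \right)} = \frac{8 \left(204 + I\right)}{5 \left(-179 + I\right)}$ ($d{\left(I \right)} = \frac{8 \frac{I + 204}{I - 179}}{5} = \frac{8 \frac{204 + I}{-179 + I}}{5} = \frac{8 \left(204 + I\right)}{5 \left(-179 + I\right)}$)
$C = -9$ ($C = -9 + 3 \left(\left(-8\right) 0\right) = -9 + 3 \cdot 0 = -9 + 0 = -9$)
$\frac{C}{d{\left(48 - -23 \right)}} + \frac{8509}{t} = - \frac{9}{\frac{8}{5} \frac{1}{-179 + \left(48 - -23\right)} \left(204 + \left(48 - -23\right)\right)} + \frac{8509}{2402} = - \frac{9}{\frac{8}{5} \frac{1}{-179 + \left(48 + 23\right)} \left(204 + \left(48 + 23\right)\right)} + 8509 \cdot \frac{1}{2402} = - \frac{9}{\frac{8}{5} \frac{1}{-179 + 71} \left(204 + 71\right)} + \frac{8509}{2402} = - \frac{9}{\frac{8}{5} \frac{1}{-108} \cdot 275} + \frac{8509}{2402} = - \frac{9}{\frac{8}{5} \left(- \frac{1}{108}\right) 275} + \frac{8509}{2402} = - \frac{9}{- \frac{110}{27}} + \frac{8509}{2402} = \left(-9\right) \left(- \frac{27}{110}\right) + \frac{8509}{2402} = \frac{243}{110} + \frac{8509}{2402} = \frac{379919}{66055}$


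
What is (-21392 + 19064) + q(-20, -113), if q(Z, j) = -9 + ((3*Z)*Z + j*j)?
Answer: 11632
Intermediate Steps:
q(Z, j) = -9 + j² + 3*Z² (q(Z, j) = -9 + (3*Z² + j²) = -9 + (j² + 3*Z²) = -9 + j² + 3*Z²)
(-21392 + 19064) + q(-20, -113) = (-21392 + 19064) + (-9 + (-113)² + 3*(-20)²) = -2328 + (-9 + 12769 + 3*400) = -2328 + (-9 + 12769 + 1200) = -2328 + 13960 = 11632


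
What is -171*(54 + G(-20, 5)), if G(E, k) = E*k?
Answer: 7866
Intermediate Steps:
-171*(54 + G(-20, 5)) = -171*(54 - 20*5) = -171*(54 - 100) = -171*(-46) = 7866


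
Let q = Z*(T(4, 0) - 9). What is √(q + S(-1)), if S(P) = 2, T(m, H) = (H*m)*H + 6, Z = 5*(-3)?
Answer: √47 ≈ 6.8557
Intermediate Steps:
Z = -15
T(m, H) = 6 + m*H² (T(m, H) = m*H² + 6 = 6 + m*H²)
q = 45 (q = -15*((6 + 4*0²) - 9) = -15*((6 + 4*0) - 9) = -15*((6 + 0) - 9) = -15*(6 - 9) = -15*(-3) = 45)
√(q + S(-1)) = √(45 + 2) = √47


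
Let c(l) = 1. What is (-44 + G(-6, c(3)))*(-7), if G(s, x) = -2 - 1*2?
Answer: 336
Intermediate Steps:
G(s, x) = -4 (G(s, x) = -2 - 2 = -4)
(-44 + G(-6, c(3)))*(-7) = (-44 - 4)*(-7) = -48*(-7) = 336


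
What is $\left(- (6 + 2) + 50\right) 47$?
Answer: $1974$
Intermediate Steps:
$\left(- (6 + 2) + 50\right) 47 = \left(\left(-1\right) 8 + 50\right) 47 = \left(-8 + 50\right) 47 = 42 \cdot 47 = 1974$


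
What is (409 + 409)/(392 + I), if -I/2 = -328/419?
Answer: 171371/82452 ≈ 2.0784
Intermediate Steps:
I = 656/419 (I = -(-656)/419 = -2*(-328/419) = 656/419 ≈ 1.5656)
(409 + 409)/(392 + I) = (409 + 409)/(392 + 656/419) = 818/(164904/419) = 818*(419/164904) = 171371/82452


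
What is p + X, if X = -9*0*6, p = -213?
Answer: -213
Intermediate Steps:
X = 0 (X = 0*6 = 0)
p + X = -213 + 0 = -213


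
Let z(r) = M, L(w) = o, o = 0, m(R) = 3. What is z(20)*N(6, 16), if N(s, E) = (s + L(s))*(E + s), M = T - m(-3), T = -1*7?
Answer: -1320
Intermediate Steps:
T = -7
L(w) = 0
M = -10 (M = -7 - 1*3 = -7 - 3 = -10)
N(s, E) = s*(E + s) (N(s, E) = (s + 0)*(E + s) = s*(E + s))
z(r) = -10
z(20)*N(6, 16) = -60*(16 + 6) = -60*22 = -10*132 = -1320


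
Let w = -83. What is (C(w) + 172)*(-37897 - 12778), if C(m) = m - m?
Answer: -8716100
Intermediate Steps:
C(m) = 0
(C(w) + 172)*(-37897 - 12778) = (0 + 172)*(-37897 - 12778) = 172*(-50675) = -8716100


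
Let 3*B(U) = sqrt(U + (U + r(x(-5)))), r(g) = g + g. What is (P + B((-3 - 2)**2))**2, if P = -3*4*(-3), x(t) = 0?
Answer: 11714/9 + 120*sqrt(2) ≈ 1471.3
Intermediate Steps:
P = 36 (P = -12*(-3) = 36)
r(g) = 2*g
B(U) = sqrt(2)*sqrt(U)/3 (B(U) = sqrt(U + (U + 2*0))/3 = sqrt(U + (U + 0))/3 = sqrt(U + U)/3 = sqrt(2*U)/3 = (sqrt(2)*sqrt(U))/3 = sqrt(2)*sqrt(U)/3)
(P + B((-3 - 2)**2))**2 = (36 + sqrt(2)*sqrt((-3 - 2)**2)/3)**2 = (36 + sqrt(2)*sqrt((-5)**2)/3)**2 = (36 + sqrt(2)*sqrt(25)/3)**2 = (36 + (1/3)*sqrt(2)*5)**2 = (36 + 5*sqrt(2)/3)**2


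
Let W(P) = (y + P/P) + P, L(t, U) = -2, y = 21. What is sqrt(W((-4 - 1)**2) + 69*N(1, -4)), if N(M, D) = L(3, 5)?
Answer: I*sqrt(91) ≈ 9.5394*I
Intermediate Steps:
N(M, D) = -2
W(P) = 22 + P (W(P) = (21 + P/P) + P = (21 + 1) + P = 22 + P)
sqrt(W((-4 - 1)**2) + 69*N(1, -4)) = sqrt((22 + (-4 - 1)**2) + 69*(-2)) = sqrt((22 + (-5)**2) - 138) = sqrt((22 + 25) - 138) = sqrt(47 - 138) = sqrt(-91) = I*sqrt(91)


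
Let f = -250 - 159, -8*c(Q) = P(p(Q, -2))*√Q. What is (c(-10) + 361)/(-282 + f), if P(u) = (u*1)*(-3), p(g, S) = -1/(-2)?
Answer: -361/691 - 3*I*√10/11056 ≈ -0.52243 - 0.00085807*I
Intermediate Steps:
p(g, S) = ½ (p(g, S) = -1*(-½) = ½)
P(u) = -3*u (P(u) = u*(-3) = -3*u)
c(Q) = 3*√Q/16 (c(Q) = -(-3*½)*√Q/8 = -(-3)*√Q/16 = 3*√Q/16)
f = -409
(c(-10) + 361)/(-282 + f) = (3*√(-10)/16 + 361)/(-282 - 409) = (3*(I*√10)/16 + 361)/(-691) = (3*I*√10/16 + 361)*(-1/691) = (361 + 3*I*√10/16)*(-1/691) = -361/691 - 3*I*√10/11056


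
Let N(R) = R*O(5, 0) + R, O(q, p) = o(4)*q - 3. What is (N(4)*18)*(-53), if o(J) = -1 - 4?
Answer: 103032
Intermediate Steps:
o(J) = -5
O(q, p) = -3 - 5*q (O(q, p) = -5*q - 3 = -3 - 5*q)
N(R) = -27*R (N(R) = R*(-3 - 5*5) + R = R*(-3 - 25) + R = R*(-28) + R = -28*R + R = -27*R)
(N(4)*18)*(-53) = (-27*4*18)*(-53) = -108*18*(-53) = -1944*(-53) = 103032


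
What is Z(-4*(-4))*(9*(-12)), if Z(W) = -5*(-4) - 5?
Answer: -1620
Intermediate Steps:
Z(W) = 15 (Z(W) = 20 - 5 = 15)
Z(-4*(-4))*(9*(-12)) = 15*(9*(-12)) = 15*(-108) = -1620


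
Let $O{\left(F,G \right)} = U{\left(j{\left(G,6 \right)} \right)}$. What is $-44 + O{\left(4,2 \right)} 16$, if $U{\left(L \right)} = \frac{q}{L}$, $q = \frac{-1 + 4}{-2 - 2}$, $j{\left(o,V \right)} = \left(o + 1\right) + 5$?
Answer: $- \frac{91}{2} \approx -45.5$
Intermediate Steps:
$j{\left(o,V \right)} = 6 + o$ ($j{\left(o,V \right)} = \left(1 + o\right) + 5 = 6 + o$)
$q = - \frac{3}{4}$ ($q = \frac{3}{-4} = 3 \left(- \frac{1}{4}\right) = - \frac{3}{4} \approx -0.75$)
$U{\left(L \right)} = - \frac{3}{4 L}$
$O{\left(F,G \right)} = - \frac{3}{4 \left(6 + G\right)}$
$-44 + O{\left(4,2 \right)} 16 = -44 + - \frac{3}{24 + 4 \cdot 2} \cdot 16 = -44 + - \frac{3}{24 + 8} \cdot 16 = -44 + - \frac{3}{32} \cdot 16 = -44 + \left(-3\right) \frac{1}{32} \cdot 16 = -44 - \frac{3}{2} = - \frac{91}{2}$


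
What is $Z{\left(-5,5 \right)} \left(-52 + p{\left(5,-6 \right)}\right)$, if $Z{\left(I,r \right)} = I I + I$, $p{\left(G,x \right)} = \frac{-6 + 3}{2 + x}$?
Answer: $-1025$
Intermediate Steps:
$p{\left(G,x \right)} = - \frac{3}{2 + x}$
$Z{\left(I,r \right)} = I + I^{2}$ ($Z{\left(I,r \right)} = I^{2} + I = I + I^{2}$)
$Z{\left(-5,5 \right)} \left(-52 + p{\left(5,-6 \right)}\right) = - 5 \left(1 - 5\right) \left(-52 - \frac{3}{2 - 6}\right) = \left(-5\right) \left(-4\right) \left(-52 - \frac{3}{-4}\right) = 20 \left(-52 - - \frac{3}{4}\right) = 20 \left(-52 + \frac{3}{4}\right) = 20 \left(- \frac{205}{4}\right) = -1025$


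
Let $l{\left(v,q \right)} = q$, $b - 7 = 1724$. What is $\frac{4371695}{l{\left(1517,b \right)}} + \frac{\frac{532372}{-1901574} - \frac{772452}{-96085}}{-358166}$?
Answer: $\frac{23840852842451348567836}{9439934996445035445} \approx 2525.5$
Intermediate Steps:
$b = 1731$ ($b = 7 + 1724 = 1731$)
$\frac{4371695}{l{\left(1517,b \right)}} + \frac{\frac{532372}{-1901574} - \frac{772452}{-96085}}{-358166} = \frac{4371695}{1731} + \frac{\frac{532372}{-1901574} - \frac{772452}{-96085}}{-358166} = 4371695 \cdot \frac{1}{1731} + \left(532372 \left(- \frac{1}{1901574}\right) - - \frac{772452}{96085}\right) \left(- \frac{1}{358166}\right) = \frac{4371695}{1731} + \left(- \frac{266186}{950787} + \frac{772452}{96085}\right) \left(- \frac{1}{358166}\right) = \frac{4371695}{1731} + \frac{708860837914}{91356368895} \left(- \frac{1}{358166}\right) = \frac{4371695}{1731} - \frac{354430418957}{16360372610823285} = \frac{23840852842451348567836}{9439934996445035445}$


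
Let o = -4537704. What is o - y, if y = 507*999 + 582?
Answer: -5044779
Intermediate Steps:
y = 507075 (y = 506493 + 582 = 507075)
o - y = -4537704 - 1*507075 = -4537704 - 507075 = -5044779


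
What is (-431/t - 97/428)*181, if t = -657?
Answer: 21853759/281196 ≈ 77.717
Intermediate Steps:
(-431/t - 97/428)*181 = (-431/(-657) - 97/428)*181 = (-431*(-1/657) - 97*1/428)*181 = (431/657 - 97/428)*181 = (120739/281196)*181 = 21853759/281196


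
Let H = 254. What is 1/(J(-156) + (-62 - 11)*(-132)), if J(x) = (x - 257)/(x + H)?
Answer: 14/134845 ≈ 0.00010382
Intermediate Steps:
J(x) = (-257 + x)/(254 + x) (J(x) = (x - 257)/(x + 254) = (-257 + x)/(254 + x))
1/(J(-156) + (-62 - 11)*(-132)) = 1/((-257 - 156)/(254 - 156) + (-62 - 11)*(-132)) = 1/(-413/98 - 73*(-132)) = 1/((1/98)*(-413) + 9636) = 1/(-59/14 + 9636) = 1/(134845/14) = 14/134845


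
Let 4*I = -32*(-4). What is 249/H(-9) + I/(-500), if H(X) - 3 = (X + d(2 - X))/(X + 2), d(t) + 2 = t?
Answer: 10367/125 ≈ 82.936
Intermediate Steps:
I = 32 (I = (-32*(-4))/4 = (¼)*128 = 32)
d(t) = -2 + t
H(X) = 3 (H(X) = 3 + (X + (-2 + (2 - X)))/(X + 2) = 3 + (X - X)/(2 + X) = 3 + 0/(2 + X) = 3 + 0 = 3)
249/H(-9) + I/(-500) = 249/3 + 32/(-500) = 249*(⅓) + 32*(-1/500) = 83 - 8/125 = 10367/125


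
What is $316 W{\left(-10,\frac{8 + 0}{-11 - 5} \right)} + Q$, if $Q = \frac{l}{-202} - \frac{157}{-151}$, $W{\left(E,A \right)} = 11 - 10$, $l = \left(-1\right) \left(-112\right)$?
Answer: $\frac{4826717}{15251} \approx 316.49$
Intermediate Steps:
$l = 112$
$W{\left(E,A \right)} = 1$
$Q = \frac{7401}{15251}$ ($Q = \frac{112}{-202} - \frac{157}{-151} = 112 \left(- \frac{1}{202}\right) - - \frac{157}{151} = - \frac{56}{101} + \frac{157}{151} = \frac{7401}{15251} \approx 0.48528$)
$316 W{\left(-10,\frac{8 + 0}{-11 - 5} \right)} + Q = 316 \cdot 1 + \frac{7401}{15251} = 316 + \frac{7401}{15251} = \frac{4826717}{15251}$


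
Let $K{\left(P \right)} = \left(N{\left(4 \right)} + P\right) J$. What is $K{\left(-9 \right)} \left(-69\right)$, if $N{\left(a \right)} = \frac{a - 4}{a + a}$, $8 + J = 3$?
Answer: $-3105$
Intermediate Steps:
$J = -5$ ($J = -8 + 3 = -5$)
$N{\left(a \right)} = \frac{-4 + a}{2 a}$
$K{\left(P \right)} = - 5 P$ ($K{\left(P \right)} = \left(\frac{-4 + 4}{2 \cdot 4} + P\right) \left(-5\right) = \left(\frac{1}{2} \cdot \frac{1}{4} \cdot 0 + P\right) \left(-5\right) = \left(0 + P\right) \left(-5\right) = P \left(-5\right) = - 5 P$)
$K{\left(-9 \right)} \left(-69\right) = \left(-5\right) \left(-9\right) \left(-69\right) = 45 \left(-69\right) = -3105$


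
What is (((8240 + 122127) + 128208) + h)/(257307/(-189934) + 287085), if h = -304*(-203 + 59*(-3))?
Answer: 71053359730/54526945083 ≈ 1.3031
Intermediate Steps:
h = 115520 (h = -304*(-203 - 177) = -304*(-380) = 115520)
(((8240 + 122127) + 128208) + h)/(257307/(-189934) + 287085) = (((8240 + 122127) + 128208) + 115520)/(257307/(-189934) + 287085) = ((130367 + 128208) + 115520)/(257307*(-1/189934) + 287085) = (258575 + 115520)/(-257307/189934 + 287085) = 374095/(54526945083/189934) = 374095*(189934/54526945083) = 71053359730/54526945083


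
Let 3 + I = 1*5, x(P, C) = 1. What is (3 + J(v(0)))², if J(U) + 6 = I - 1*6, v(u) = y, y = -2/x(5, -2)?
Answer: 49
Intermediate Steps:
I = 2 (I = -3 + 1*5 = -3 + 5 = 2)
y = -2 (y = -2/1 = -2*1 = -2)
v(u) = -2
J(U) = -10 (J(U) = -6 + (2 - 1*6) = -6 + (2 - 6) = -6 - 4 = -10)
(3 + J(v(0)))² = (3 - 10)² = (-7)² = 49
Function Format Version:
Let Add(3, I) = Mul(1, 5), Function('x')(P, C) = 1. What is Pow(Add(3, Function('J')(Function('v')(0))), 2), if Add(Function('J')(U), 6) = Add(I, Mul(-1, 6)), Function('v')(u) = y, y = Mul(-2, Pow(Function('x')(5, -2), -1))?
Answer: 49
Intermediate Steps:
I = 2 (I = Add(-3, Mul(1, 5)) = Add(-3, 5) = 2)
y = -2 (y = Mul(-2, Pow(1, -1)) = Mul(-2, 1) = -2)
Function('v')(u) = -2
Function('J')(U) = -10 (Function('J')(U) = Add(-6, Add(2, Mul(-1, 6))) = Add(-6, Add(2, -6)) = Add(-6, -4) = -10)
Pow(Add(3, Function('J')(Function('v')(0))), 2) = Pow(Add(3, -10), 2) = Pow(-7, 2) = 49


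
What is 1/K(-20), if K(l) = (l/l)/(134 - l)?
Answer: 154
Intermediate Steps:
K(l) = 1/(134 - l)
1/K(-20) = 1/(-1/(-134 - 20)) = 1/(-1/(-154)) = 1/(-1*(-1/154)) = 1/(1/154) = 154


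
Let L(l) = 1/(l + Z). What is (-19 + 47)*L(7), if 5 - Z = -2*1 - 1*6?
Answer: 7/5 ≈ 1.4000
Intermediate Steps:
Z = 13 (Z = 5 - (-2*1 - 1*6) = 5 - (-2 - 6) = 5 - 1*(-8) = 5 + 8 = 13)
L(l) = 1/(13 + l) (L(l) = 1/(l + 13) = 1/(13 + l))
(-19 + 47)*L(7) = (-19 + 47)/(13 + 7) = 28/20 = 28*(1/20) = 7/5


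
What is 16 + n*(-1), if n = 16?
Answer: 0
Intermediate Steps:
16 + n*(-1) = 16 + 16*(-1) = 16 - 16 = 0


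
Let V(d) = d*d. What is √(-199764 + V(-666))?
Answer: 12*√1693 ≈ 493.75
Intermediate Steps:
V(d) = d²
√(-199764 + V(-666)) = √(-199764 + (-666)²) = √(-199764 + 443556) = √243792 = 12*√1693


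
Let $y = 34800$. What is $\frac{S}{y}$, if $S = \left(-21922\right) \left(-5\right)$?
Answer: $\frac{10961}{3480} \approx 3.1497$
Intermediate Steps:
$S = 109610$
$\frac{S}{y} = \frac{109610}{34800} = 109610 \cdot \frac{1}{34800} = \frac{10961}{3480}$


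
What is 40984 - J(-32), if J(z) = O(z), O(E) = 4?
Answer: 40980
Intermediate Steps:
J(z) = 4
40984 - J(-32) = 40984 - 1*4 = 40984 - 4 = 40980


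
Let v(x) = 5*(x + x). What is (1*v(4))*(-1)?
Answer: -40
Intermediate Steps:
v(x) = 10*x (v(x) = 5*(2*x) = 10*x)
(1*v(4))*(-1) = (1*(10*4))*(-1) = (1*40)*(-1) = 40*(-1) = -40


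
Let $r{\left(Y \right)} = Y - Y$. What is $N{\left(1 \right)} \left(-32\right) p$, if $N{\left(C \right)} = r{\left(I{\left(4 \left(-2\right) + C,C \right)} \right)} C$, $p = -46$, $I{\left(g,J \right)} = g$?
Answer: $0$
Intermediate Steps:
$r{\left(Y \right)} = 0$
$N{\left(C \right)} = 0$ ($N{\left(C \right)} = 0 C = 0$)
$N{\left(1 \right)} \left(-32\right) p = 0 \left(-32\right) \left(-46\right) = 0 \left(-46\right) = 0$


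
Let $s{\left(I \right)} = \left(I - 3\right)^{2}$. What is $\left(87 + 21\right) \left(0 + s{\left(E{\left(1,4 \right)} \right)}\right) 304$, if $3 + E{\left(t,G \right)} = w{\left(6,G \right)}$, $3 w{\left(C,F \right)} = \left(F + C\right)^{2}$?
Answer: $24529152$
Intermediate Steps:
$w{\left(C,F \right)} = \frac{\left(C + F\right)^{2}}{3}$ ($w{\left(C,F \right)} = \frac{\left(F + C\right)^{2}}{3} = \frac{\left(C + F\right)^{2}}{3}$)
$E{\left(t,G \right)} = -3 + \frac{\left(6 + G\right)^{2}}{3}$
$s{\left(I \right)} = \left(-3 + I\right)^{2}$
$\left(87 + 21\right) \left(0 + s{\left(E{\left(1,4 \right)} \right)}\right) 304 = \left(87 + 21\right) \left(0 + \left(-3 - \left(3 - \frac{\left(6 + 4\right)^{2}}{3}\right)\right)^{2}\right) 304 = 108 \left(0 + \left(-3 - \left(3 - \frac{10^{2}}{3}\right)\right)^{2}\right) 304 = 108 \left(0 + \left(-3 + \left(-3 + \frac{1}{3} \cdot 100\right)\right)^{2}\right) 304 = 108 \left(0 + \left(-3 + \left(-3 + \frac{100}{3}\right)\right)^{2}\right) 304 = 108 \left(0 + \left(-3 + \frac{91}{3}\right)^{2}\right) 304 = 108 \left(0 + \left(\frac{82}{3}\right)^{2}\right) 304 = 108 \left(0 + \frac{6724}{9}\right) 304 = 108 \cdot \frac{6724}{9} \cdot 304 = 80688 \cdot 304 = 24529152$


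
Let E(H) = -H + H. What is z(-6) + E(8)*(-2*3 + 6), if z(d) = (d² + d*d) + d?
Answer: 66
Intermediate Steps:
z(d) = d + 2*d² (z(d) = (d² + d²) + d = 2*d² + d = d + 2*d²)
E(H) = 0
z(-6) + E(8)*(-2*3 + 6) = -6*(1 + 2*(-6)) + 0*(-2*3 + 6) = -6*(1 - 12) + 0*(-6 + 6) = -6*(-11) + 0*0 = 66 + 0 = 66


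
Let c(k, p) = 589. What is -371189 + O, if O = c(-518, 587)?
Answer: -370600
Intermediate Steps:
O = 589
-371189 + O = -371189 + 589 = -370600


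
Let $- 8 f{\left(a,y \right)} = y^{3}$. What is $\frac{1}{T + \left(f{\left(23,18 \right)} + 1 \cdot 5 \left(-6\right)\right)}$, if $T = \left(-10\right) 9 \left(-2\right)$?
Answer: $- \frac{1}{579} \approx -0.0017271$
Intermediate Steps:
$f{\left(a,y \right)} = - \frac{y^{3}}{8}$
$T = 180$ ($T = \left(-90\right) \left(-2\right) = 180$)
$\frac{1}{T + \left(f{\left(23,18 \right)} + 1 \cdot 5 \left(-6\right)\right)} = \frac{1}{180 - \left(729 - 1 \cdot 5 \left(-6\right)\right)} = \frac{1}{180 + \left(\left(- \frac{1}{8}\right) 5832 + 5 \left(-6\right)\right)} = \frac{1}{180 - 759} = \frac{1}{-579} = - \frac{1}{579}$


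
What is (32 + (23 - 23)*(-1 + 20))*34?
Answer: 1088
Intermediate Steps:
(32 + (23 - 23)*(-1 + 20))*34 = (32 + 0*19)*34 = (32 + 0)*34 = 32*34 = 1088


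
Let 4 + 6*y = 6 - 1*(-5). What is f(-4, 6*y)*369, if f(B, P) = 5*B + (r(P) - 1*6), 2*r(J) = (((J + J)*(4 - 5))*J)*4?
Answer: -81918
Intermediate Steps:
y = 7/6 (y = -⅔ + (6 - 1*(-5))/6 = -⅔ + (6 + 5)/6 = -⅔ + (⅙)*11 = -⅔ + 11/6 = 7/6 ≈ 1.1667)
r(J) = -4*J² (r(J) = ((((J + J)*(4 - 5))*J)*4)/2 = ((((2*J)*(-1))*J)*4)/2 = (((-2*J)*J)*4)/2 = (-2*J²*4)/2 = (-8*J²)/2 = -4*J²)
f(B, P) = -6 - 4*P² + 5*B (f(B, P) = 5*B + (-4*P² - 1*6) = 5*B + (-4*P² - 6) = 5*B + (-6 - 4*P²) = -6 - 4*P² + 5*B)
f(-4, 6*y)*369 = (-6 - 4*(6*(7/6))² + 5*(-4))*369 = (-6 - 4*7² - 20)*369 = (-6 - 4*49 - 20)*369 = (-6 - 196 - 20)*369 = -222*369 = -81918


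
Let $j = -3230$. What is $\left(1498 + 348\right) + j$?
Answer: $-1384$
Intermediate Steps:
$\left(1498 + 348\right) + j = \left(1498 + 348\right) - 3230 = 1846 - 3230 = -1384$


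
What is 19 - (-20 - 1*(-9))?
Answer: 30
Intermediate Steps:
19 - (-20 - 1*(-9)) = 19 - (-20 + 9) = 19 - 1*(-11) = 19 + 11 = 30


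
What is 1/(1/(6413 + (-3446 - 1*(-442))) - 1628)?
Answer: -3409/5549851 ≈ -0.00061425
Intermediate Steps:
1/(1/(6413 + (-3446 - 1*(-442))) - 1628) = 1/(1/(6413 + (-3446 + 442)) - 1628) = 1/(1/(6413 - 3004) - 1628) = 1/(1/3409 - 1628) = 1/(-5549851/3409) = -3409/5549851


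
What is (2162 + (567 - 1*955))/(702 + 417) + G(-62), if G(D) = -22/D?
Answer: 67303/34689 ≈ 1.9402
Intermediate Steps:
(2162 + (567 - 1*955))/(702 + 417) + G(-62) = (2162 + (567 - 1*955))/(702 + 417) - 22/(-62) = (2162 + (567 - 955))/1119 - 22*(-1/62) = (2162 - 388)*(1/1119) + 11/31 = 1774*(1/1119) + 11/31 = 1774/1119 + 11/31 = 67303/34689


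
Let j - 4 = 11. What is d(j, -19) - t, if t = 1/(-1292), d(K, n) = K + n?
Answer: -5167/1292 ≈ -3.9992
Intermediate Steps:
j = 15 (j = 4 + 11 = 15)
t = -1/1292 ≈ -0.00077399
d(j, -19) - t = (15 - 19) - 1*(-1/1292) = -4 + 1/1292 = -5167/1292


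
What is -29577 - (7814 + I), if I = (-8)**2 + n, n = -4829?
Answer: -32626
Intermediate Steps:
I = -4765 (I = (-8)**2 - 4829 = 64 - 4829 = -4765)
-29577 - (7814 + I) = -29577 - (7814 - 4765) = -29577 - 1*3049 = -29577 - 3049 = -32626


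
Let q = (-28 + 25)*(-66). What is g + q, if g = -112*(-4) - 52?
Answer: 594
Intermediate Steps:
g = 396 (g = 448 - 52 = 396)
q = 198 (q = -3*(-66) = 198)
g + q = 396 + 198 = 594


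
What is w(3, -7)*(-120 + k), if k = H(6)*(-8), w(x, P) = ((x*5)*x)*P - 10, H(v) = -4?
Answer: 28600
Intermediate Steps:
w(x, P) = -10 + 5*P*x² (w(x, P) = ((5*x)*x)*P - 10 = (5*x²)*P - 10 = 5*P*x² - 10 = -10 + 5*P*x²)
k = 32 (k = -4*(-8) = 32)
w(3, -7)*(-120 + k) = (-10 + 5*(-7)*3²)*(-120 + 32) = (-10 + 5*(-7)*9)*(-88) = (-10 - 315)*(-88) = -325*(-88) = 28600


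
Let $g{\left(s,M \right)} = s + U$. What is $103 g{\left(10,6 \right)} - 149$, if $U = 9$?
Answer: $1808$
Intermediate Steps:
$g{\left(s,M \right)} = 9 + s$ ($g{\left(s,M \right)} = s + 9 = 9 + s$)
$103 g{\left(10,6 \right)} - 149 = 103 \left(9 + 10\right) - 149 = 103 \cdot 19 - 149 = 1957 - 149 = 1808$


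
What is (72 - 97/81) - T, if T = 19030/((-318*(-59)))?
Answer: 17676440/253287 ≈ 69.788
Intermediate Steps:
T = 9515/9381 (T = 19030/18762 = 19030*(1/18762) = 9515/9381 ≈ 1.0143)
(72 - 97/81) - T = (72 - 97/81) - 1*9515/9381 = (72 + (1/81)*(-97)) - 9515/9381 = (72 - 97/81) - 9515/9381 = 5735/81 - 9515/9381 = 17676440/253287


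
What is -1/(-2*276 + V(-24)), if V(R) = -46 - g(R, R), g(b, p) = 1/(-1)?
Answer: 1/597 ≈ 0.0016750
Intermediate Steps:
g(b, p) = -1
V(R) = -45 (V(R) = -46 - 1*(-1) = -46 + 1 = -45)
-1/(-2*276 + V(-24)) = -1/(-2*276 - 45) = -1/(-552 - 45) = -1/(-597) = -1*(-1/597) = 1/597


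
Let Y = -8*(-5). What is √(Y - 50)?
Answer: I*√10 ≈ 3.1623*I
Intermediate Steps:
Y = 40
√(Y - 50) = √(40 - 50) = √(-10) = I*√10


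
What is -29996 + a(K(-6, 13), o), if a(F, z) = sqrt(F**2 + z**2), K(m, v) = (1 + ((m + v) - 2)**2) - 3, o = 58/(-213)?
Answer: -29996 + sqrt(24003565)/213 ≈ -29973.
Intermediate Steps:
o = -58/213 (o = 58*(-1/213) = -58/213 ≈ -0.27230)
K(m, v) = -2 + (-2 + m + v)**2 (K(m, v) = (1 + (-2 + m + v)**2) - 3 = -2 + (-2 + m + v)**2)
-29996 + a(K(-6, 13), o) = -29996 + sqrt((-2 + (-2 - 6 + 13)**2)**2 + (-58/213)**2) = -29996 + sqrt((-2 + 5**2)**2 + 3364/45369) = -29996 + sqrt((-2 + 25)**2 + 3364/45369) = -29996 + sqrt(23**2 + 3364/45369) = -29996 + sqrt(529 + 3364/45369) = -29996 + sqrt(24003565/45369) = -29996 + sqrt(24003565)/213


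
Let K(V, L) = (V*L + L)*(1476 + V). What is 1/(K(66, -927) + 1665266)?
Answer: -1/94106812 ≈ -1.0626e-8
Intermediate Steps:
K(V, L) = (1476 + V)*(L + L*V) (K(V, L) = (L*V + L)*(1476 + V) = (L + L*V)*(1476 + V) = (1476 + V)*(L + L*V))
1/(K(66, -927) + 1665266) = 1/(-927*(1476 + 66² + 1477*66) + 1665266) = 1/(-927*(1476 + 4356 + 97482) + 1665266) = 1/(-927*103314 + 1665266) = 1/(-95772078 + 1665266) = 1/(-94106812) = -1/94106812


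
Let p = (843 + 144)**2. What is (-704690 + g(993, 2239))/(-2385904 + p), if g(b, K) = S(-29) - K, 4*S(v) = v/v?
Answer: 565543/1129388 ≈ 0.50075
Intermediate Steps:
S(v) = 1/4 (S(v) = (v/v)/4 = (1/4)*1 = 1/4)
p = 974169 (p = 987**2 = 974169)
g(b, K) = 1/4 - K
(-704690 + g(993, 2239))/(-2385904 + p) = (-704690 + (1/4 - 1*2239))/(-2385904 + 974169) = (-704690 + (1/4 - 2239))/(-1411735) = (-704690 - 8955/4)*(-1/1411735) = -2827715/4*(-1/1411735) = 565543/1129388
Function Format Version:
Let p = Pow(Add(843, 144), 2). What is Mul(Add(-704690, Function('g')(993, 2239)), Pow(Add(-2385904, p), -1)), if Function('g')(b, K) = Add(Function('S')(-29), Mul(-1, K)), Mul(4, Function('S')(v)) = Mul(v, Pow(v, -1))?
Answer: Rational(565543, 1129388) ≈ 0.50075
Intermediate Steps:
Function('S')(v) = Rational(1, 4) (Function('S')(v) = Mul(Rational(1, 4), Mul(v, Pow(v, -1))) = Mul(Rational(1, 4), 1) = Rational(1, 4))
p = 974169 (p = Pow(987, 2) = 974169)
Function('g')(b, K) = Add(Rational(1, 4), Mul(-1, K))
Mul(Add(-704690, Function('g')(993, 2239)), Pow(Add(-2385904, p), -1)) = Mul(Add(-704690, Add(Rational(1, 4), Mul(-1, 2239))), Pow(Add(-2385904, 974169), -1)) = Mul(Add(-704690, Add(Rational(1, 4), -2239)), Pow(-1411735, -1)) = Mul(Add(-704690, Rational(-8955, 4)), Rational(-1, 1411735)) = Mul(Rational(-2827715, 4), Rational(-1, 1411735)) = Rational(565543, 1129388)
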